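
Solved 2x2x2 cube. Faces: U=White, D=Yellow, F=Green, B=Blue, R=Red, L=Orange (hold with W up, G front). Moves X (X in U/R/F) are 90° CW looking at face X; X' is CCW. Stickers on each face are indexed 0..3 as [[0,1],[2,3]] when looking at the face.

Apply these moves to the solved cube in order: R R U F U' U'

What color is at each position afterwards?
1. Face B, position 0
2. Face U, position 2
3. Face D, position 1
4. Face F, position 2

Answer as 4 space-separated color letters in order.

After move 1 (R): R=RRRR U=WGWG F=GYGY D=YBYB B=WBWB
After move 2 (R): R=RRRR U=WYWY F=GBGB D=YWYW B=GBGB
After move 3 (U): U=WWYY F=RRGB R=GBRR B=OOGB L=GBOO
After move 4 (F): F=GRBR U=WWOB R=YBYR D=RGYW L=GYOW
After move 5 (U'): U=WBWO F=GYBR R=GRYR B=YBGB L=OOOW
After move 6 (U'): U=BOWW F=OOBR R=GYYR B=GRGB L=YBOW
Query 1: B[0] = G
Query 2: U[2] = W
Query 3: D[1] = G
Query 4: F[2] = B

Answer: G W G B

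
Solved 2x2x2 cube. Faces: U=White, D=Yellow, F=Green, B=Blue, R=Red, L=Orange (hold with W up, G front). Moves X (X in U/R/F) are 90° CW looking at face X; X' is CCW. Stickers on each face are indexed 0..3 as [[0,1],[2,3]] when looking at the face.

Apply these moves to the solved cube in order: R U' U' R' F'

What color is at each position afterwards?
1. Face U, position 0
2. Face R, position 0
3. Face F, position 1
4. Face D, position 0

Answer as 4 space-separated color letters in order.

After move 1 (R): R=RRRR U=WGWG F=GYGY D=YBYB B=WBWB
After move 2 (U'): U=GGWW F=OOGY R=GYRR B=RRWB L=WBOO
After move 3 (U'): U=GWGW F=WBGY R=OORR B=GYWB L=RROO
After move 4 (R'): R=OROR U=GWGG F=WWGW D=YBYY B=BYBB
After move 5 (F'): F=WWWG U=GWOO R=BRYR D=ROYY L=RGOG
Query 1: U[0] = G
Query 2: R[0] = B
Query 3: F[1] = W
Query 4: D[0] = R

Answer: G B W R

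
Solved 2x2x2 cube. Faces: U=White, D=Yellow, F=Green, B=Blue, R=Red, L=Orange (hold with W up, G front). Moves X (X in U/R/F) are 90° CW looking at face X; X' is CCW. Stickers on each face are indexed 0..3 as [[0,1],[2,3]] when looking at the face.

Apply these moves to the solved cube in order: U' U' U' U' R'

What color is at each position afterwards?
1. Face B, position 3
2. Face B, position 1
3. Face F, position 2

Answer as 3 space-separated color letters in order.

After move 1 (U'): U=WWWW F=OOGG R=GGRR B=RRBB L=BBOO
After move 2 (U'): U=WWWW F=BBGG R=OORR B=GGBB L=RROO
After move 3 (U'): U=WWWW F=RRGG R=BBRR B=OOBB L=GGOO
After move 4 (U'): U=WWWW F=GGGG R=RRRR B=BBBB L=OOOO
After move 5 (R'): R=RRRR U=WBWB F=GWGW D=YGYG B=YBYB
Query 1: B[3] = B
Query 2: B[1] = B
Query 3: F[2] = G

Answer: B B G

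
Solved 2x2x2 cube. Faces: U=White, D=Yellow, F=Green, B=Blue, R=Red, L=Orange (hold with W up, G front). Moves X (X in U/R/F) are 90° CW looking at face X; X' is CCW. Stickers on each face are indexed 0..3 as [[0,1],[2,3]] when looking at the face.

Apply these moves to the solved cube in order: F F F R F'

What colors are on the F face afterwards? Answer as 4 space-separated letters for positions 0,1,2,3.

After move 1 (F): F=GGGG U=WWOO R=WRWR D=RRYY L=OYOY
After move 2 (F): F=GGGG U=WWYY R=OROR D=WWYY L=OROR
After move 3 (F): F=GGGG U=WWRR R=YRYR D=OOYY L=OWOW
After move 4 (R): R=YYRR U=WGRG F=GOGY D=OBYB B=RBWB
After move 5 (F'): F=OYGG U=WGYR R=BYOR D=WWYB L=OGOR
Query: F face = OYGG

Answer: O Y G G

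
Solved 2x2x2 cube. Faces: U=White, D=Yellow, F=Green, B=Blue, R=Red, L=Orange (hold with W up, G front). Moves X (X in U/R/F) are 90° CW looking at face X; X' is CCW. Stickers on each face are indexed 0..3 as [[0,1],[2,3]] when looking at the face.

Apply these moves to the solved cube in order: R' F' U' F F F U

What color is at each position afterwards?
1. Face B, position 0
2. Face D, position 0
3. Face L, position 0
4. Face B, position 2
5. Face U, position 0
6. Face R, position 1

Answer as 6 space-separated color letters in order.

Answer: Y B B Y W R

Derivation:
After move 1 (R'): R=RRRR U=WBWB F=GWGW D=YGYG B=YBYB
After move 2 (F'): F=WWGG U=WBRR R=GRYR D=OOYG L=OBOW
After move 3 (U'): U=BRWR F=OBGG R=WWYR B=GRYB L=YBOW
After move 4 (F): F=GOGB U=BRWB R=WWRR D=YWYG L=YOOO
After move 5 (F): F=GGBO U=BROO R=WWBR D=RWYG L=YYOW
After move 6 (F): F=BGOG U=BRWY R=OWOR D=BWYG L=YROW
After move 7 (U): U=WBYR F=OWOG R=GROR B=YRYB L=BGOW
Query 1: B[0] = Y
Query 2: D[0] = B
Query 3: L[0] = B
Query 4: B[2] = Y
Query 5: U[0] = W
Query 6: R[1] = R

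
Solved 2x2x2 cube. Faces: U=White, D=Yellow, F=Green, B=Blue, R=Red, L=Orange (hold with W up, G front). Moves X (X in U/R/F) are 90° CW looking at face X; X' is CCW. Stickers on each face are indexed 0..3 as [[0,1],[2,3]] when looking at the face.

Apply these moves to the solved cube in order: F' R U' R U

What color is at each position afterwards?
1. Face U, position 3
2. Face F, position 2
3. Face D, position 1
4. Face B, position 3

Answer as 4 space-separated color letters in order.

After move 1 (F'): F=GGGG U=WWRR R=YRYR D=OOYY L=OWOW
After move 2 (R): R=YYRR U=WGRG F=GOGY D=OBYB B=RBWB
After move 3 (U'): U=GGWR F=OWGY R=GORR B=YYWB L=RBOW
After move 4 (R): R=RGRO U=GWWY F=OBGB D=OWYY B=RYGB
After move 5 (U): U=WGYW F=RGGB R=RYRO B=RBGB L=OBOW
Query 1: U[3] = W
Query 2: F[2] = G
Query 3: D[1] = W
Query 4: B[3] = B

Answer: W G W B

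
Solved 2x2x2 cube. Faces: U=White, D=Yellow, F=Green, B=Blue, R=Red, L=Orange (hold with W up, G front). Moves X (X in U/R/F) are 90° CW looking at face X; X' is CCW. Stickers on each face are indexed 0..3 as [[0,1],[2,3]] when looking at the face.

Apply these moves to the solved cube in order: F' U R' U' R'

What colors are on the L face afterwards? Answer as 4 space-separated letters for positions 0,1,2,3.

Answer: Y W O W

Derivation:
After move 1 (F'): F=GGGG U=WWRR R=YRYR D=OOYY L=OWOW
After move 2 (U): U=RWRW F=YRGG R=BBYR B=OWBB L=GGOW
After move 3 (R'): R=BRBY U=RBRO F=YWGW D=ORYG B=YWOB
After move 4 (U'): U=BORR F=GGGW R=YWBY B=BROB L=YWOW
After move 5 (R'): R=WYYB U=BORB F=GOGR D=OGYW B=GRRB
Query: L face = YWOW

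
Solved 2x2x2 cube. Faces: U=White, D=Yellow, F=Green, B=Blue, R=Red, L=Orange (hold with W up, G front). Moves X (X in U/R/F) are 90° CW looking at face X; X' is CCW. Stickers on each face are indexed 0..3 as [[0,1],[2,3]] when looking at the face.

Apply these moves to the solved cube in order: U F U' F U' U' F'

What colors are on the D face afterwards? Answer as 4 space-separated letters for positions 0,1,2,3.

Answer: R B Y Y

Derivation:
After move 1 (U): U=WWWW F=RRGG R=BBRR B=OOBB L=GGOO
After move 2 (F): F=GRGR U=WWOG R=WBWR D=RBYY L=GYOY
After move 3 (U'): U=WGWO F=GYGR R=GRWR B=WBBB L=OOOY
After move 4 (F): F=GGRY U=WGYO R=WROR D=WGYY L=OROB
After move 5 (U'): U=GOWY F=ORRY R=GGOR B=WRBB L=WBOB
After move 6 (U'): U=OYGW F=WBRY R=OROR B=GGBB L=WROB
After move 7 (F'): F=BYWR U=OYOO R=GRWR D=RBYY L=WWOG
Query: D face = RBYY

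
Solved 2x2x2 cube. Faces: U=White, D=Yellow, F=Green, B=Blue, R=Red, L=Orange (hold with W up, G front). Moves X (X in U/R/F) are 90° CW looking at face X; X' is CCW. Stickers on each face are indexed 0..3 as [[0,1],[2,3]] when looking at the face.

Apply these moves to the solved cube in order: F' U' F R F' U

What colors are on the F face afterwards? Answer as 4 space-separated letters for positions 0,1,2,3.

After move 1 (F'): F=GGGG U=WWRR R=YRYR D=OOYY L=OWOW
After move 2 (U'): U=WRWR F=OWGG R=GGYR B=YRBB L=BBOW
After move 3 (F): F=GOGW U=WRWB R=WGRR D=YGYY L=BOOO
After move 4 (R): R=RWRG U=WOWW F=GGGY D=YBYY B=BRRB
After move 5 (F'): F=GYGG U=WORR R=BWYG D=OOYY L=BWOW
After move 6 (U): U=RWRO F=BWGG R=BRYG B=BWRB L=GYOW
Query: F face = BWGG

Answer: B W G G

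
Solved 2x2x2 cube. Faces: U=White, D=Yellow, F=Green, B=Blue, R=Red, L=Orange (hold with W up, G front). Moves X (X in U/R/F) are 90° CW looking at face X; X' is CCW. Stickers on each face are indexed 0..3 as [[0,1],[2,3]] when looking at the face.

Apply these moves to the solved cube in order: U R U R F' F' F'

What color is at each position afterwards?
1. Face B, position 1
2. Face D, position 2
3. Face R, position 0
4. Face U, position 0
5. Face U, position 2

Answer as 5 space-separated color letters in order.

Answer: G Y G W O

Derivation:
After move 1 (U): U=WWWW F=RRGG R=BBRR B=OOBB L=GGOO
After move 2 (R): R=RBRB U=WRWG F=RYGY D=YBYO B=WOWB
After move 3 (U): U=WWGR F=RBGY R=WORB B=GGWB L=RYOO
After move 4 (R): R=RWBO U=WBGY F=RBGO D=YWYG B=RGWB
After move 5 (F'): F=BORG U=WBRB R=WWYO D=YOYG L=RYOG
After move 6 (F'): F=OGBR U=WBWY R=OWYO D=YGYG L=RBOR
After move 7 (F'): F=GROB U=WBOY R=GWYO D=BRYG L=RYOW
Query 1: B[1] = G
Query 2: D[2] = Y
Query 3: R[0] = G
Query 4: U[0] = W
Query 5: U[2] = O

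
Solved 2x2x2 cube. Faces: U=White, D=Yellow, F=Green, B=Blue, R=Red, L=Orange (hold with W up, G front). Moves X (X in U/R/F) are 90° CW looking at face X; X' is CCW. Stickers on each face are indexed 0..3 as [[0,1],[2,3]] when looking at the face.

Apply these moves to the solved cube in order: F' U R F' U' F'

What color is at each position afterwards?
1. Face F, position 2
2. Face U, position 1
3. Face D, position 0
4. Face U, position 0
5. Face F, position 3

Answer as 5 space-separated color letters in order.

Answer: G R W R Y

Derivation:
After move 1 (F'): F=GGGG U=WWRR R=YRYR D=OOYY L=OWOW
After move 2 (U): U=RWRW F=YRGG R=BBYR B=OWBB L=GGOW
After move 3 (R): R=YBRB U=RRRG F=YOGY D=OBYO B=WWWB
After move 4 (F'): F=OYYG U=RRYR R=BBOB D=GWYO L=GGOR
After move 5 (U'): U=RRRY F=GGYG R=OYOB B=BBWB L=WWOR
After move 6 (F'): F=GGGY U=RROO R=WYGB D=WRYO L=WYOR
Query 1: F[2] = G
Query 2: U[1] = R
Query 3: D[0] = W
Query 4: U[0] = R
Query 5: F[3] = Y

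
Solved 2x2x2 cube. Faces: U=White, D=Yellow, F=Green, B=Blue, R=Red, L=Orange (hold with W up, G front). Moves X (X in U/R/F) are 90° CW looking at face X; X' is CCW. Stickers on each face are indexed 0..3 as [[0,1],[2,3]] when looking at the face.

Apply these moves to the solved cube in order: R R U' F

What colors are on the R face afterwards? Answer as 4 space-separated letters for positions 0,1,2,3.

Answer: W B W R

Derivation:
After move 1 (R): R=RRRR U=WGWG F=GYGY D=YBYB B=WBWB
After move 2 (R): R=RRRR U=WYWY F=GBGB D=YWYW B=GBGB
After move 3 (U'): U=YYWW F=OOGB R=GBRR B=RRGB L=GBOO
After move 4 (F): F=GOBO U=YYOB R=WBWR D=RGYW L=GYOW
Query: R face = WBWR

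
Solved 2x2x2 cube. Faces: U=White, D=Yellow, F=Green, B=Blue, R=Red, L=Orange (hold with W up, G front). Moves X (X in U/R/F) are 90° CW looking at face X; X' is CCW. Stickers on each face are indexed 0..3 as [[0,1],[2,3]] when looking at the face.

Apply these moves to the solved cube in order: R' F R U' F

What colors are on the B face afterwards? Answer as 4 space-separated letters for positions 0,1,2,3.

Answer: B W B B

Derivation:
After move 1 (R'): R=RRRR U=WBWB F=GWGW D=YGYG B=YBYB
After move 2 (F): F=GGWW U=WBOO R=WRBR D=RRYG L=OYOG
After move 3 (R): R=BWRR U=WGOW F=GRWG D=RYYY B=OBBB
After move 4 (U'): U=GWWO F=OYWG R=GRRR B=BWBB L=OBOG
After move 5 (F): F=WOGY U=GWGB R=WROR D=RGYY L=OROY
Query: B face = BWBB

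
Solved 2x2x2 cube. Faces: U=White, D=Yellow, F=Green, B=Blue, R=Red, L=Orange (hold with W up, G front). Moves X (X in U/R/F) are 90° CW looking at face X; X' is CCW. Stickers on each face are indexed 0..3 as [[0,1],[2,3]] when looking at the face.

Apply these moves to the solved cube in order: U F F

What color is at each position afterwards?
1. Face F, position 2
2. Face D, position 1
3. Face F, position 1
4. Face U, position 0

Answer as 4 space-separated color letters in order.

Answer: R W G W

Derivation:
After move 1 (U): U=WWWW F=RRGG R=BBRR B=OOBB L=GGOO
After move 2 (F): F=GRGR U=WWOG R=WBWR D=RBYY L=GYOY
After move 3 (F): F=GGRR U=WWYY R=OBGR D=WWYY L=GROB
Query 1: F[2] = R
Query 2: D[1] = W
Query 3: F[1] = G
Query 4: U[0] = W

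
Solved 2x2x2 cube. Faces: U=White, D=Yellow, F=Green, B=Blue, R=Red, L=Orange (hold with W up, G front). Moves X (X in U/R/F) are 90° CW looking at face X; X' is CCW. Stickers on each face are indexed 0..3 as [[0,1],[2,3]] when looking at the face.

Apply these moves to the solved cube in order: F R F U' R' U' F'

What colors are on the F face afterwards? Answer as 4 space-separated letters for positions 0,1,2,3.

Answer: B Y O Y

Derivation:
After move 1 (F): F=GGGG U=WWOO R=WRWR D=RRYY L=OYOY
After move 2 (R): R=WWRR U=WGOG F=GRGY D=RBYB B=OBWB
After move 3 (F): F=GGYR U=WGYY R=OWGR D=RWYB L=OROB
After move 4 (U'): U=GYWY F=ORYR R=GGGR B=OWWB L=OBOB
After move 5 (R'): R=GRGG U=GWWO F=OYYY D=RRYR B=BWWB
After move 6 (U'): U=WOGW F=OBYY R=OYGG B=GRWB L=BWOB
After move 7 (F'): F=BYOY U=WOOG R=RYRG D=WBYR L=BWOG
Query: F face = BYOY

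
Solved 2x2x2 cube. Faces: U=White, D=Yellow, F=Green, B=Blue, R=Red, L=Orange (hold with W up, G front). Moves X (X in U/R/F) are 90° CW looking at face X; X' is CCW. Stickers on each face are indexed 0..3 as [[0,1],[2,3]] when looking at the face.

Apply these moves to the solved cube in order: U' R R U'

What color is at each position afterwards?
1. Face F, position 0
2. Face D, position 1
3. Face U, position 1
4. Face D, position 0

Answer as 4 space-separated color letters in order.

Answer: B W Y Y

Derivation:
After move 1 (U'): U=WWWW F=OOGG R=GGRR B=RRBB L=BBOO
After move 2 (R): R=RGRG U=WOWG F=OYGY D=YBYR B=WRWB
After move 3 (R): R=RRGG U=WYWY F=OBGR D=YWYW B=GROB
After move 4 (U'): U=YYWW F=BBGR R=OBGG B=RROB L=GROO
Query 1: F[0] = B
Query 2: D[1] = W
Query 3: U[1] = Y
Query 4: D[0] = Y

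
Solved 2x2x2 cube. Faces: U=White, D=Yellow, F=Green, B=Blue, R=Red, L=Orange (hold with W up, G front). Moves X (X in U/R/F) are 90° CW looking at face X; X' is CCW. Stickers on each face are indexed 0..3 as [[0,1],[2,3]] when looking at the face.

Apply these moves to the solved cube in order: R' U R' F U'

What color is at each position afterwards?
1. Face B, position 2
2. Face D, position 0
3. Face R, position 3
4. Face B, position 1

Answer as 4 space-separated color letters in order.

After move 1 (R'): R=RRRR U=WBWB F=GWGW D=YGYG B=YBYB
After move 2 (U): U=WWBB F=RRGW R=YBRR B=OOYB L=GWOO
After move 3 (R'): R=BRYR U=WYBO F=RWGB D=YRYW B=GOGB
After move 4 (F): F=GRBW U=WYOW R=BROR D=YBYW L=GYOR
After move 5 (U'): U=YWWO F=GYBW R=GROR B=BRGB L=GOOR
Query 1: B[2] = G
Query 2: D[0] = Y
Query 3: R[3] = R
Query 4: B[1] = R

Answer: G Y R R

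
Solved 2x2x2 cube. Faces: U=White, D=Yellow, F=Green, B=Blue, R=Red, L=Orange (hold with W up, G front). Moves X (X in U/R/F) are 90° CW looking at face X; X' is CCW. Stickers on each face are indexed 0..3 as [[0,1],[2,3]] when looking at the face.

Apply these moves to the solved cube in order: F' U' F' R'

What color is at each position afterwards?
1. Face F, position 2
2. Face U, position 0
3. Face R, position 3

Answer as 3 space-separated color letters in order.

After move 1 (F'): F=GGGG U=WWRR R=YRYR D=OOYY L=OWOW
After move 2 (U'): U=WRWR F=OWGG R=GGYR B=YRBB L=BBOW
After move 3 (F'): F=WGOG U=WRGY R=OGOR D=BWYY L=BROW
After move 4 (R'): R=GROO U=WBGY F=WROY D=BGYG B=YRWB
Query 1: F[2] = O
Query 2: U[0] = W
Query 3: R[3] = O

Answer: O W O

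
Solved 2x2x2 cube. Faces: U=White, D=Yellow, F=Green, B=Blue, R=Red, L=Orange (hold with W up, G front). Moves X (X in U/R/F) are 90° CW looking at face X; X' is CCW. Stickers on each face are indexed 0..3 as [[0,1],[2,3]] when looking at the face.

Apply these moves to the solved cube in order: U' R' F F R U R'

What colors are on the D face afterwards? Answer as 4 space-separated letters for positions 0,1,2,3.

Answer: R O Y G

Derivation:
After move 1 (U'): U=WWWW F=OOGG R=GGRR B=RRBB L=BBOO
After move 2 (R'): R=GRGR U=WBWR F=OWGW D=YOYG B=YRYB
After move 3 (F): F=GOWW U=WBOB R=WRRR D=GGYG L=BYOO
After move 4 (F): F=WGWO U=WBOY R=ORBR D=RWYG L=BGOG
After move 5 (R): R=BORR U=WGOO F=WWWG D=RYYY B=YRBB
After move 6 (U): U=OWOG F=BOWG R=YRRR B=BGBB L=WWOG
After move 7 (R'): R=RRYR U=OBOB F=BWWG D=ROYG B=YGYB
Query: D face = ROYG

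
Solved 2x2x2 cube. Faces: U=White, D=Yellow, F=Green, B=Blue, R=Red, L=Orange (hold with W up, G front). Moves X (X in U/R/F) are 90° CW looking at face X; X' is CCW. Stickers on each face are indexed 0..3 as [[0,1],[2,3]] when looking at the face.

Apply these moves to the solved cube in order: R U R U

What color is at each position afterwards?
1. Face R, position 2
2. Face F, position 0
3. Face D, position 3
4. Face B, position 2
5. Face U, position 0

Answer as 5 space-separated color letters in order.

After move 1 (R): R=RRRR U=WGWG F=GYGY D=YBYB B=WBWB
After move 2 (U): U=WWGG F=RRGY R=WBRR B=OOWB L=GYOO
After move 3 (R): R=RWRB U=WRGY F=RBGB D=YWYO B=GOWB
After move 4 (U): U=GWYR F=RWGB R=GORB B=GYWB L=RBOO
Query 1: R[2] = R
Query 2: F[0] = R
Query 3: D[3] = O
Query 4: B[2] = W
Query 5: U[0] = G

Answer: R R O W G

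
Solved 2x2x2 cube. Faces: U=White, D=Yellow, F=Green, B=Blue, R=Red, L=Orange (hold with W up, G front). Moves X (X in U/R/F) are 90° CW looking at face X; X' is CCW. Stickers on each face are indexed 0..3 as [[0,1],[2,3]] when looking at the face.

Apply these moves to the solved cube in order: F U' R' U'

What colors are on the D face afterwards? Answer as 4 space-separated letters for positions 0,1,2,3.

After move 1 (F): F=GGGG U=WWOO R=WRWR D=RRYY L=OYOY
After move 2 (U'): U=WOWO F=OYGG R=GGWR B=WRBB L=BBOY
After move 3 (R'): R=GRGW U=WBWW F=OOGO D=RYYG B=YRRB
After move 4 (U'): U=BWWW F=BBGO R=OOGW B=GRRB L=YROY
Query: D face = RYYG

Answer: R Y Y G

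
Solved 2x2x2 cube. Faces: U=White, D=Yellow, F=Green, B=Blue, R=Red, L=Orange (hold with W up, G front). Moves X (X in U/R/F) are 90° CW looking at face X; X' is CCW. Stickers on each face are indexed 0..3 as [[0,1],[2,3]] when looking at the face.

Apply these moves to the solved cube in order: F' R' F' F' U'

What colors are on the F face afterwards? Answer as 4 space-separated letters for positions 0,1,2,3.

After move 1 (F'): F=GGGG U=WWRR R=YRYR D=OOYY L=OWOW
After move 2 (R'): R=RRYY U=WBRB F=GWGR D=OGYG B=YBOB
After move 3 (F'): F=WRGG U=WBRY R=GROY D=WWYG L=OBOR
After move 4 (F'): F=RGWG U=WBGO R=WRWY D=BRYG L=OYOR
After move 5 (U'): U=BOWG F=OYWG R=RGWY B=WROB L=YBOR
Query: F face = OYWG

Answer: O Y W G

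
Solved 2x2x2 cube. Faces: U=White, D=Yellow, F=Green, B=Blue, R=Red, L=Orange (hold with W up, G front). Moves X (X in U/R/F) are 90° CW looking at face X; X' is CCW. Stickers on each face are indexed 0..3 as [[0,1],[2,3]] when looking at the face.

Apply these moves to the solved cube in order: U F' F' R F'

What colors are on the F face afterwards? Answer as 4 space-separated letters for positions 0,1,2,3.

After move 1 (U): U=WWWW F=RRGG R=BBRR B=OOBB L=GGOO
After move 2 (F'): F=RGRG U=WWBR R=YBYR D=GOYY L=GWOW
After move 3 (F'): F=GGRR U=WWYY R=OBGR D=WWYY L=GROB
After move 4 (R): R=GORB U=WGYR F=GWRY D=WBYO B=YOWB
After move 5 (F'): F=WYGR U=WGGR R=BOWB D=RBYO L=GROY
Query: F face = WYGR

Answer: W Y G R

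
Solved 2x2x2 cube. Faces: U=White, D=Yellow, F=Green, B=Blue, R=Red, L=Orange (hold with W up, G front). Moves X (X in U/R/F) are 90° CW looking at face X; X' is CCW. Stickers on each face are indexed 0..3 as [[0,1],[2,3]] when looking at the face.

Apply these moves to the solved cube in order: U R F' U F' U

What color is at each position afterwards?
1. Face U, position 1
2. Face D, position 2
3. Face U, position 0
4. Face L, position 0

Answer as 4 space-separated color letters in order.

After move 1 (U): U=WWWW F=RRGG R=BBRR B=OOBB L=GGOO
After move 2 (R): R=RBRB U=WRWG F=RYGY D=YBYO B=WOWB
After move 3 (F'): F=YYRG U=WRRR R=BBYB D=GOYO L=GGOW
After move 4 (U): U=RWRR F=BBRG R=WOYB B=GGWB L=YYOW
After move 5 (F'): F=BGBR U=RWWY R=OOGB D=YWYO L=YROR
After move 6 (U): U=WRYW F=OOBR R=GGGB B=YRWB L=BGOR
Query 1: U[1] = R
Query 2: D[2] = Y
Query 3: U[0] = W
Query 4: L[0] = B

Answer: R Y W B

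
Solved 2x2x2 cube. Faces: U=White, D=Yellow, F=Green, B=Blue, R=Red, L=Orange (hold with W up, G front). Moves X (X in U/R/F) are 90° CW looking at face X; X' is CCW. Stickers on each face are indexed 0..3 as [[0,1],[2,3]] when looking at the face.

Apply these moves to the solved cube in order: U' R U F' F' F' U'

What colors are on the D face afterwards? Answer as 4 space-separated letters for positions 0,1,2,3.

Answer: R W Y R

Derivation:
After move 1 (U'): U=WWWW F=OOGG R=GGRR B=RRBB L=BBOO
After move 2 (R): R=RGRG U=WOWG F=OYGY D=YBYR B=WRWB
After move 3 (U): U=WWGO F=RGGY R=WRRG B=BBWB L=OYOO
After move 4 (F'): F=GYRG U=WWWR R=BRYG D=YOYR L=OOOG
After move 5 (F'): F=YGGR U=WWBY R=ORYG D=OGYR L=OROW
After move 6 (F'): F=GRYG U=WWOY R=GROG D=RWYR L=OYOB
After move 7 (U'): U=WYWO F=OYYG R=GROG B=GRWB L=BBOB
Query: D face = RWYR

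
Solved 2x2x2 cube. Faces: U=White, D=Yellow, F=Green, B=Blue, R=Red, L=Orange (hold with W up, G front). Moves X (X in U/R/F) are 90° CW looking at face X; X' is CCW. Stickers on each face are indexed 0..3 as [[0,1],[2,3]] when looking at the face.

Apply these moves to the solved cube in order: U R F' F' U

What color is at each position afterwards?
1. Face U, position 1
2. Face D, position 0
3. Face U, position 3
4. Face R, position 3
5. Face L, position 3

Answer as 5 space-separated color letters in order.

After move 1 (U): U=WWWW F=RRGG R=BBRR B=OOBB L=GGOO
After move 2 (R): R=RBRB U=WRWG F=RYGY D=YBYO B=WOWB
After move 3 (F'): F=YYRG U=WRRR R=BBYB D=GOYO L=GGOW
After move 4 (F'): F=YGYR U=WRBY R=OBGB D=GWYO L=GROR
After move 5 (U): U=BWYR F=OBYR R=WOGB B=GRWB L=YGOR
Query 1: U[1] = W
Query 2: D[0] = G
Query 3: U[3] = R
Query 4: R[3] = B
Query 5: L[3] = R

Answer: W G R B R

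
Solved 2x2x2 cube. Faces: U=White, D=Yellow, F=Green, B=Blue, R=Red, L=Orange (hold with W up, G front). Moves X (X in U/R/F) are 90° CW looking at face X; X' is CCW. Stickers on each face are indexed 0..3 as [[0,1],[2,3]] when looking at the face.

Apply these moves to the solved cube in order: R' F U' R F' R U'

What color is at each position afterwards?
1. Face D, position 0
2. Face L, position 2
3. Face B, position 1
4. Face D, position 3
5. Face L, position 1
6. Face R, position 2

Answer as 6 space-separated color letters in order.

Answer: B O Y O R G

Derivation:
After move 1 (R'): R=RRRR U=WBWB F=GWGW D=YGYG B=YBYB
After move 2 (F): F=GGWW U=WBOO R=WRBR D=RRYG L=OYOG
After move 3 (U'): U=BOWO F=OYWW R=GGBR B=WRYB L=YBOG
After move 4 (R): R=BGRG U=BYWW F=ORWG D=RYYW B=OROB
After move 5 (F'): F=RGOW U=BYBR R=YGRG D=BGYW L=YWOW
After move 6 (R): R=RYGG U=BGBW F=RGOW D=BOYO B=RRYB
After move 7 (U'): U=GWBB F=YWOW R=RGGG B=RYYB L=RROW
Query 1: D[0] = B
Query 2: L[2] = O
Query 3: B[1] = Y
Query 4: D[3] = O
Query 5: L[1] = R
Query 6: R[2] = G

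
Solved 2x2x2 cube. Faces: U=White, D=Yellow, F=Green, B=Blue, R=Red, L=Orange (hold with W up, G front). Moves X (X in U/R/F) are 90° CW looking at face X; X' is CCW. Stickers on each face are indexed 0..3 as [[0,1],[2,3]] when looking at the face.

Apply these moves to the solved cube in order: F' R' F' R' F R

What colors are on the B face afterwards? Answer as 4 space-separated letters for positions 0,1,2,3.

After move 1 (F'): F=GGGG U=WWRR R=YRYR D=OOYY L=OWOW
After move 2 (R'): R=RRYY U=WBRB F=GWGR D=OGYG B=YBOB
After move 3 (F'): F=WRGG U=WBRY R=GROY D=WWYG L=OBOR
After move 4 (R'): R=RYGO U=WORY F=WBGY D=WRYG B=GBWB
After move 5 (F): F=GWYB U=WORB R=RYYO D=GRYG L=OWOR
After move 6 (R): R=YROY U=WWRB F=GRYG D=GWYG B=BBOB
Query: B face = BBOB

Answer: B B O B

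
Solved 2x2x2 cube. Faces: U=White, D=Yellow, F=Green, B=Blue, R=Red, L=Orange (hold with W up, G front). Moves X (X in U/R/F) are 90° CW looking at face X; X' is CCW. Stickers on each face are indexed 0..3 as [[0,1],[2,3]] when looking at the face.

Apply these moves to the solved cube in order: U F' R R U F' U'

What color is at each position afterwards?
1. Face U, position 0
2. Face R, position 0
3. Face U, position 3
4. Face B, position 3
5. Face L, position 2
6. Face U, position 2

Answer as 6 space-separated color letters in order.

After move 1 (U): U=WWWW F=RRGG R=BBRR B=OOBB L=GGOO
After move 2 (F'): F=RGRG U=WWBR R=YBYR D=GOYY L=GWOW
After move 3 (R): R=YYRB U=WGBG F=RORY D=GBYO B=ROWB
After move 4 (R): R=RYBY U=WOBY F=RBRO D=GWYR B=GOGB
After move 5 (U): U=BWYO F=RYRO R=GOBY B=GWGB L=RBOW
After move 6 (F'): F=YORR U=BWGB R=WOGY D=BWYR L=ROOY
After move 7 (U'): U=WBBG F=RORR R=YOGY B=WOGB L=GWOY
Query 1: U[0] = W
Query 2: R[0] = Y
Query 3: U[3] = G
Query 4: B[3] = B
Query 5: L[2] = O
Query 6: U[2] = B

Answer: W Y G B O B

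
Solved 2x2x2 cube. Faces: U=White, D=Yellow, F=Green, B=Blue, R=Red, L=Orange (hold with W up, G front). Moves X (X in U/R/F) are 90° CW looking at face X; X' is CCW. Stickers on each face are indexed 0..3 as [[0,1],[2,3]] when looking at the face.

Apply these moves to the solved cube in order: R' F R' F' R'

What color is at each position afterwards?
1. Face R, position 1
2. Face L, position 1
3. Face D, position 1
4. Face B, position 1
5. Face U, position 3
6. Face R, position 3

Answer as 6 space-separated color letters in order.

After move 1 (R'): R=RRRR U=WBWB F=GWGW D=YGYG B=YBYB
After move 2 (F): F=GGWW U=WBOO R=WRBR D=RRYG L=OYOG
After move 3 (R'): R=RRWB U=WYOY F=GBWO D=RGYW B=GBRB
After move 4 (F'): F=BOGW U=WYRW R=GRRB D=YGYW L=OYOO
After move 5 (R'): R=RBGR U=WRRG F=BYGW D=YOYW B=WBGB
Query 1: R[1] = B
Query 2: L[1] = Y
Query 3: D[1] = O
Query 4: B[1] = B
Query 5: U[3] = G
Query 6: R[3] = R

Answer: B Y O B G R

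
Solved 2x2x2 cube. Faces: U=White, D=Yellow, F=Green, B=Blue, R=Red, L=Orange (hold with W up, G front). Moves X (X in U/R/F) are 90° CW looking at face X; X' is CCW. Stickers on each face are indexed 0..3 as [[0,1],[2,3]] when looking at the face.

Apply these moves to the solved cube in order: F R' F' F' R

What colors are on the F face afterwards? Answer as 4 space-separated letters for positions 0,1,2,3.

Answer: O O W G

Derivation:
After move 1 (F): F=GGGG U=WWOO R=WRWR D=RRYY L=OYOY
After move 2 (R'): R=RRWW U=WBOB F=GWGO D=RGYG B=YBRB
After move 3 (F'): F=WOGG U=WBRW R=GRRW D=YYYG L=OBOO
After move 4 (F'): F=OGWG U=WBGR R=YRYW D=BOYG L=OWOR
After move 5 (R): R=YYWR U=WGGG F=OOWG D=BRYY B=RBBB
Query: F face = OOWG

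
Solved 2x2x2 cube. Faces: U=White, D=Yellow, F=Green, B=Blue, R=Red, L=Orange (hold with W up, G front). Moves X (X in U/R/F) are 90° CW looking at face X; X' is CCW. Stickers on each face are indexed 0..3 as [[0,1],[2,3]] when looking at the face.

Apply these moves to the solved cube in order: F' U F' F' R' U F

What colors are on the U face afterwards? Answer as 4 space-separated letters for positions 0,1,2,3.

After move 1 (F'): F=GGGG U=WWRR R=YRYR D=OOYY L=OWOW
After move 2 (U): U=RWRW F=YRGG R=BBYR B=OWBB L=GGOW
After move 3 (F'): F=RGYG U=RWBY R=OBOR D=GWYY L=GWOR
After move 4 (F'): F=GGRY U=RWOO R=WBGR D=WRYY L=GYOB
After move 5 (R'): R=BRWG U=RBOO F=GWRO D=WGYY B=YWRB
After move 6 (U): U=OROB F=BRRO R=YWWG B=GYRB L=GWOB
After move 7 (F): F=RBOR U=ORBW R=OWBG D=WYYY L=GWOG
Query: U face = ORBW

Answer: O R B W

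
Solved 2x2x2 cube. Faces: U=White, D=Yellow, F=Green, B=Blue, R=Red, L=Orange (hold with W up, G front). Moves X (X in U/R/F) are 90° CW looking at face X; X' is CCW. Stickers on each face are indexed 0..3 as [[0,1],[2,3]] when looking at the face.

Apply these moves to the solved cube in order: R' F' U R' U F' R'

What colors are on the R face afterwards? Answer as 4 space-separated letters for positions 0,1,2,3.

Answer: B Y R O

Derivation:
After move 1 (R'): R=RRRR U=WBWB F=GWGW D=YGYG B=YBYB
After move 2 (F'): F=WWGG U=WBRR R=GRYR D=OOYG L=OBOW
After move 3 (U): U=RWRB F=GRGG R=YBYR B=OBYB L=WWOW
After move 4 (R'): R=BRYY U=RYRO F=GWGB D=ORYG B=GBOB
After move 5 (U): U=RROY F=BRGB R=GBYY B=WWOB L=GWOW
After move 6 (F'): F=RBBG U=RRGY R=RBOY D=WWYG L=GYOO
After move 7 (R'): R=BYRO U=ROGW F=RRBY D=WBYG B=GWWB
Query: R face = BYRO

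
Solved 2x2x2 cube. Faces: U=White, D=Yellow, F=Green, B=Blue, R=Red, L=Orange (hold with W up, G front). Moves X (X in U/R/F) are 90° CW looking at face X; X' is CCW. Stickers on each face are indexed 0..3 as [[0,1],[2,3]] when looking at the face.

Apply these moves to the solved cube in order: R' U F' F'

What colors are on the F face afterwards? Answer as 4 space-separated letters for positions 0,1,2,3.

Answer: W G R R

Derivation:
After move 1 (R'): R=RRRR U=WBWB F=GWGW D=YGYG B=YBYB
After move 2 (U): U=WWBB F=RRGW R=YBRR B=OOYB L=GWOO
After move 3 (F'): F=RWRG U=WWYR R=GBYR D=WOYG L=GBOB
After move 4 (F'): F=WGRR U=WWGY R=OBWR D=BBYG L=GROY
Query: F face = WGRR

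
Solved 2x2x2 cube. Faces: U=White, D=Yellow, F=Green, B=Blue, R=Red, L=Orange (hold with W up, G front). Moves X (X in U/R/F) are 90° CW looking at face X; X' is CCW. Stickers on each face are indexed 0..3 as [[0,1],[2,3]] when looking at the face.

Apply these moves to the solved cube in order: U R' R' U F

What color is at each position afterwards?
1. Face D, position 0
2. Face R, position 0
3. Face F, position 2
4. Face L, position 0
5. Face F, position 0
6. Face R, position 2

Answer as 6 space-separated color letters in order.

After move 1 (U): U=WWWW F=RRGG R=BBRR B=OOBB L=GGOO
After move 2 (R'): R=BRBR U=WBWO F=RWGW D=YRYG B=YOYB
After move 3 (R'): R=RRBB U=WYWY F=RBGO D=YWYW B=GORB
After move 4 (U): U=WWYY F=RRGO R=GOBB B=GGRB L=RBOO
After move 5 (F): F=GROR U=WWOB R=YOYB D=BGYW L=RYOW
Query 1: D[0] = B
Query 2: R[0] = Y
Query 3: F[2] = O
Query 4: L[0] = R
Query 5: F[0] = G
Query 6: R[2] = Y

Answer: B Y O R G Y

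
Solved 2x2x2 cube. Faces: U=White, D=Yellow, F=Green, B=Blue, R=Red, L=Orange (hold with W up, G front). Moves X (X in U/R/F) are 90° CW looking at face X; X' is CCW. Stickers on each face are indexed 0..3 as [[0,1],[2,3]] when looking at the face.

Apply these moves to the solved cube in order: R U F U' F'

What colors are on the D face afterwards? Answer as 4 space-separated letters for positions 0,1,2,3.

Answer: O B Y B

Derivation:
After move 1 (R): R=RRRR U=WGWG F=GYGY D=YBYB B=WBWB
After move 2 (U): U=WWGG F=RRGY R=WBRR B=OOWB L=GYOO
After move 3 (F): F=GRYR U=WWOY R=GBGR D=RWYB L=GYOB
After move 4 (U'): U=WYWO F=GYYR R=GRGR B=GBWB L=OOOB
After move 5 (F'): F=YRGY U=WYGG R=WRRR D=OBYB L=OOOW
Query: D face = OBYB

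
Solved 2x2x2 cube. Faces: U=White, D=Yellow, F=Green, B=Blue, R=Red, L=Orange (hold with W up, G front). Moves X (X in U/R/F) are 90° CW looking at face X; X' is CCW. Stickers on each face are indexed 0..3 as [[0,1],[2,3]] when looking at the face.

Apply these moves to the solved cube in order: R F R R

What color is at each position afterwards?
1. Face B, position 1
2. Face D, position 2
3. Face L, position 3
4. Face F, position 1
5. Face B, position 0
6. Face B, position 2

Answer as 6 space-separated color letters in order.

Answer: B Y B W Y G

Derivation:
After move 1 (R): R=RRRR U=WGWG F=GYGY D=YBYB B=WBWB
After move 2 (F): F=GGYY U=WGOO R=WRGR D=RRYB L=OYOB
After move 3 (R): R=GWRR U=WGOY F=GRYB D=RWYW B=OBGB
After move 4 (R): R=RGRW U=WROB F=GWYW D=RGYO B=YBGB
Query 1: B[1] = B
Query 2: D[2] = Y
Query 3: L[3] = B
Query 4: F[1] = W
Query 5: B[0] = Y
Query 6: B[2] = G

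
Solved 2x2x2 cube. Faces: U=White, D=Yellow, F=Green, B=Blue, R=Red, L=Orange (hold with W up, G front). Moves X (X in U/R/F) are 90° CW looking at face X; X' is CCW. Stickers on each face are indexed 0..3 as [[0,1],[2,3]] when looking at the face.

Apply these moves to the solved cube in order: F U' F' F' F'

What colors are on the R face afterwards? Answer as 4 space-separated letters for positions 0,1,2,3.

After move 1 (F): F=GGGG U=WWOO R=WRWR D=RRYY L=OYOY
After move 2 (U'): U=WOWO F=OYGG R=GGWR B=WRBB L=BBOY
After move 3 (F'): F=YGOG U=WOGW R=RGRR D=BYYY L=BOOW
After move 4 (F'): F=GGYO U=WORR R=YGBR D=OWYY L=BWOG
After move 5 (F'): F=GOGY U=WOYB R=WGOR D=WGYY L=BROR
Query: R face = WGOR

Answer: W G O R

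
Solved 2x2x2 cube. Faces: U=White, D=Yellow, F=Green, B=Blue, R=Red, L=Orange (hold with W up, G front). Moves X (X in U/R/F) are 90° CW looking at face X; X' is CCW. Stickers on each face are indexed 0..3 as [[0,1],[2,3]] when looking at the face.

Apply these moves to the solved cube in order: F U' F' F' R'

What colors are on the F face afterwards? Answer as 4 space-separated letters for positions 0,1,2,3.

Answer: G O Y R

Derivation:
After move 1 (F): F=GGGG U=WWOO R=WRWR D=RRYY L=OYOY
After move 2 (U'): U=WOWO F=OYGG R=GGWR B=WRBB L=BBOY
After move 3 (F'): F=YGOG U=WOGW R=RGRR D=BYYY L=BOOW
After move 4 (F'): F=GGYO U=WORR R=YGBR D=OWYY L=BWOG
After move 5 (R'): R=GRYB U=WBRW F=GOYR D=OGYO B=YRWB
Query: F face = GOYR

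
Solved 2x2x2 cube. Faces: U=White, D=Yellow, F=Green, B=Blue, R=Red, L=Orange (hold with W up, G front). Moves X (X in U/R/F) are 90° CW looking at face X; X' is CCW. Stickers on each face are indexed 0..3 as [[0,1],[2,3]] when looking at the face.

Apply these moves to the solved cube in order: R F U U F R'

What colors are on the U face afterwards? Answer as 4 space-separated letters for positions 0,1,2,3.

Answer: O W B G

Derivation:
After move 1 (R): R=RRRR U=WGWG F=GYGY D=YBYB B=WBWB
After move 2 (F): F=GGYY U=WGOO R=WRGR D=RRYB L=OYOB
After move 3 (U): U=OWOG F=WRYY R=WBGR B=OYWB L=GGOB
After move 4 (U): U=OOGW F=WBYY R=OYGR B=GGWB L=WROB
After move 5 (F): F=YWYB U=OOBR R=GYWR D=GOYB L=WROR
After move 6 (R'): R=YRGW U=OWBG F=YOYR D=GWYB B=BGOB
Query: U face = OWBG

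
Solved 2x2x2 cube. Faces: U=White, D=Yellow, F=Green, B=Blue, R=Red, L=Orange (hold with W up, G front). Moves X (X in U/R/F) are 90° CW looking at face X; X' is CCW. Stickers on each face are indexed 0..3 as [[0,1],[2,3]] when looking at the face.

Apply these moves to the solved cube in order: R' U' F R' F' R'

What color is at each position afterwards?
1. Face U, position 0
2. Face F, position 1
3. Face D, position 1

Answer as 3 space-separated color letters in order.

Answer: B Y B

Derivation:
After move 1 (R'): R=RRRR U=WBWB F=GWGW D=YGYG B=YBYB
After move 2 (U'): U=BBWW F=OOGW R=GWRR B=RRYB L=YBOO
After move 3 (F): F=GOWO U=BBOB R=WWWR D=RGYG L=YYOG
After move 4 (R'): R=WRWW U=BYOR F=GBWB D=ROYO B=GRGB
After move 5 (F'): F=BBGW U=BYWW R=ORRW D=YGYO L=YROO
After move 6 (R'): R=RWOR U=BGWG F=BYGW D=YBYW B=ORGB
Query 1: U[0] = B
Query 2: F[1] = Y
Query 3: D[1] = B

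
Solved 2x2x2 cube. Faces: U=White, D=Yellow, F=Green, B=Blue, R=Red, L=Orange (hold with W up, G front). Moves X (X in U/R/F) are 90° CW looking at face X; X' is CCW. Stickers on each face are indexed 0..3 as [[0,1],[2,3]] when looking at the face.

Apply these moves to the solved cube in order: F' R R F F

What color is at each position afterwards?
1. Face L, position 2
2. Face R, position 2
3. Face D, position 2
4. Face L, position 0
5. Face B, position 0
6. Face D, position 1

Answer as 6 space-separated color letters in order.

After move 1 (F'): F=GGGG U=WWRR R=YRYR D=OOYY L=OWOW
After move 2 (R): R=YYRR U=WGRG F=GOGY D=OBYB B=RBWB
After move 3 (R): R=RYRY U=WORY F=GBGB D=OWYR B=GBGB
After move 4 (F): F=GGBB U=WOWW R=RYYY D=RRYR L=OOOW
After move 5 (F): F=BGBG U=WOWO R=WYWY D=YRYR L=OROR
Query 1: L[2] = O
Query 2: R[2] = W
Query 3: D[2] = Y
Query 4: L[0] = O
Query 5: B[0] = G
Query 6: D[1] = R

Answer: O W Y O G R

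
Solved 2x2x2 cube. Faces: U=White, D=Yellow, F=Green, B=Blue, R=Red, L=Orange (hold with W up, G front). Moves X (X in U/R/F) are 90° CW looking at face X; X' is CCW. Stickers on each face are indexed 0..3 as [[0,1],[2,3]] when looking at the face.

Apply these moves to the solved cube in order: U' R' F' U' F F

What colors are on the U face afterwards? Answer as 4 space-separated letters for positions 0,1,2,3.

After move 1 (U'): U=WWWW F=OOGG R=GGRR B=RRBB L=BBOO
After move 2 (R'): R=GRGR U=WBWR F=OWGW D=YOYG B=YRYB
After move 3 (F'): F=WWOG U=WBGG R=ORYR D=BOYG L=BROW
After move 4 (U'): U=BGWG F=BROG R=WWYR B=ORYB L=YROW
After move 5 (F): F=OBGR U=BGWR R=WWGR D=YWYG L=YBOO
After move 6 (F): F=GORB U=BGOB R=WWRR D=GWYG L=YYOW
Query: U face = BGOB

Answer: B G O B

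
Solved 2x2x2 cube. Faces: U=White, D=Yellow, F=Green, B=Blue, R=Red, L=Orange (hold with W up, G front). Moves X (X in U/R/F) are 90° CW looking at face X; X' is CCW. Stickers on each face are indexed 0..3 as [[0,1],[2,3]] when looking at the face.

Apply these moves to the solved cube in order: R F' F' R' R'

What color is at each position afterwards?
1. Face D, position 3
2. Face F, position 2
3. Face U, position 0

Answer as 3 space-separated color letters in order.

Answer: Y Y W

Derivation:
After move 1 (R): R=RRRR U=WGWG F=GYGY D=YBYB B=WBWB
After move 2 (F'): F=YYGG U=WGRR R=BRYR D=OOYB L=OGOW
After move 3 (F'): F=YGYG U=WGBY R=OROR D=GWYB L=OROR
After move 4 (R'): R=RROO U=WWBW F=YGYY D=GGYG B=BBWB
After move 5 (R'): R=RORO U=WWBB F=YWYW D=GGYY B=GBGB
Query 1: D[3] = Y
Query 2: F[2] = Y
Query 3: U[0] = W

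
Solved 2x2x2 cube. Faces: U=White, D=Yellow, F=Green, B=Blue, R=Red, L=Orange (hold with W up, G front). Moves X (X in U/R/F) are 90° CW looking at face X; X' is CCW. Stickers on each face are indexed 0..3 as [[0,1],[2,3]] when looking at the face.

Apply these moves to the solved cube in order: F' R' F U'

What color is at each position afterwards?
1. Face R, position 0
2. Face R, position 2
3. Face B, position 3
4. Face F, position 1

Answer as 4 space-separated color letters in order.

Answer: G B B O

Derivation:
After move 1 (F'): F=GGGG U=WWRR R=YRYR D=OOYY L=OWOW
After move 2 (R'): R=RRYY U=WBRB F=GWGR D=OGYG B=YBOB
After move 3 (F): F=GGRW U=WBWW R=RRBY D=YRYG L=OOOG
After move 4 (U'): U=BWWW F=OORW R=GGBY B=RROB L=YBOG
Query 1: R[0] = G
Query 2: R[2] = B
Query 3: B[3] = B
Query 4: F[1] = O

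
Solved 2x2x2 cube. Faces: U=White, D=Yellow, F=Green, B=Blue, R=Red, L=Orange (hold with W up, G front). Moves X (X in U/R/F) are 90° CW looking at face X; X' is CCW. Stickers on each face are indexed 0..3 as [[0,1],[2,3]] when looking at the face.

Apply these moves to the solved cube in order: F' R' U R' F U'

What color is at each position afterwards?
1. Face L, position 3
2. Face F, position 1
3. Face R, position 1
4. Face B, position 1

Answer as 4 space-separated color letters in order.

Answer: R O R Y

Derivation:
After move 1 (F'): F=GGGG U=WWRR R=YRYR D=OOYY L=OWOW
After move 2 (R'): R=RRYY U=WBRB F=GWGR D=OGYG B=YBOB
After move 3 (U): U=RWBB F=RRGR R=YBYY B=OWOB L=GWOW
After move 4 (R'): R=BYYY U=ROBO F=RWGB D=ORYR B=GWGB
After move 5 (F): F=GRBW U=ROWW R=BYOY D=YBYR L=GOOR
After move 6 (U'): U=OWRW F=GOBW R=GROY B=BYGB L=GWOR
Query 1: L[3] = R
Query 2: F[1] = O
Query 3: R[1] = R
Query 4: B[1] = Y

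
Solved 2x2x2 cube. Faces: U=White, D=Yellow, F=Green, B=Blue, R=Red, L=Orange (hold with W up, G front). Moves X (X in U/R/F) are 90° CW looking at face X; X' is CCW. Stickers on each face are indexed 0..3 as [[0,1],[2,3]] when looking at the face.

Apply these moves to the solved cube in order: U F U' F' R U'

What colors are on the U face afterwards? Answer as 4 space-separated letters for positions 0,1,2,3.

After move 1 (U): U=WWWW F=RRGG R=BBRR B=OOBB L=GGOO
After move 2 (F): F=GRGR U=WWOG R=WBWR D=RBYY L=GYOY
After move 3 (U'): U=WGWO F=GYGR R=GRWR B=WBBB L=OOOY
After move 4 (F'): F=YRGG U=WGGW R=BRRR D=OYYY L=OOOW
After move 5 (R): R=RBRR U=WRGG F=YYGY D=OBYW B=WBGB
After move 6 (U'): U=RGWG F=OOGY R=YYRR B=RBGB L=WBOW
Query: U face = RGWG

Answer: R G W G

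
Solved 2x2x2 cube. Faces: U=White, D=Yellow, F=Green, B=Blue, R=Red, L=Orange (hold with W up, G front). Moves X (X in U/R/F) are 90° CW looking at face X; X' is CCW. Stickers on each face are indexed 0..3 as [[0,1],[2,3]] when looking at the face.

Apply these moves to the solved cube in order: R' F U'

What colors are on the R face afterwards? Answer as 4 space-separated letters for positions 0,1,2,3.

Answer: G G B R

Derivation:
After move 1 (R'): R=RRRR U=WBWB F=GWGW D=YGYG B=YBYB
After move 2 (F): F=GGWW U=WBOO R=WRBR D=RRYG L=OYOG
After move 3 (U'): U=BOWO F=OYWW R=GGBR B=WRYB L=YBOG
Query: R face = GGBR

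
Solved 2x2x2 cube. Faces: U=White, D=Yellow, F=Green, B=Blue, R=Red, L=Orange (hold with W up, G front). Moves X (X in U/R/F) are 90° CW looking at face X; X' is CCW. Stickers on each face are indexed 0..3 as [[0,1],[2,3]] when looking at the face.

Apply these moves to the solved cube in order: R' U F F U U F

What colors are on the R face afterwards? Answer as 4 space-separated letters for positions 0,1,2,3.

Answer: W R W R

Derivation:
After move 1 (R'): R=RRRR U=WBWB F=GWGW D=YGYG B=YBYB
After move 2 (U): U=WWBB F=RRGW R=YBRR B=OOYB L=GWOO
After move 3 (F): F=GRWR U=WWOW R=BBBR D=RYYG L=GYOG
After move 4 (F): F=WGRR U=WWGY R=OBWR D=BBYG L=GROY
After move 5 (U): U=GWYW F=OBRR R=OOWR B=GRYB L=WGOY
After move 6 (U): U=YGWW F=OORR R=GRWR B=WGYB L=OBOY
After move 7 (F): F=RORO U=YGYB R=WRWR D=WGYG L=OBOB
Query: R face = WRWR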